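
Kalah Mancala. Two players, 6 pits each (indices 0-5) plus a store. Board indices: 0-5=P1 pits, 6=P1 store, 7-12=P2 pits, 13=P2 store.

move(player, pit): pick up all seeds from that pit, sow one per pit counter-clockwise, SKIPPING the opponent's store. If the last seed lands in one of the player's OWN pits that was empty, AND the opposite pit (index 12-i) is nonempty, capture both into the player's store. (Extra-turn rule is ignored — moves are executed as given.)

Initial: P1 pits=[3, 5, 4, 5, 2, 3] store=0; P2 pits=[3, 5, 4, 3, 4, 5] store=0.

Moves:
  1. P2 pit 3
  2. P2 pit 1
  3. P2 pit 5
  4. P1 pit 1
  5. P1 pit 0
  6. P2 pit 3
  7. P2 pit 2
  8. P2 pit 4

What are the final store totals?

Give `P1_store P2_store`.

Move 1: P2 pit3 -> P1=[3,5,4,5,2,3](0) P2=[3,5,4,0,5,6](1)
Move 2: P2 pit1 -> P1=[3,5,4,5,2,3](0) P2=[3,0,5,1,6,7](2)
Move 3: P2 pit5 -> P1=[4,6,5,6,3,4](0) P2=[3,0,5,1,6,0](3)
Move 4: P1 pit1 -> P1=[4,0,6,7,4,5](1) P2=[4,0,5,1,6,0](3)
Move 5: P1 pit0 -> P1=[0,1,7,8,5,5](1) P2=[4,0,5,1,6,0](3)
Move 6: P2 pit3 -> P1=[0,1,7,8,5,5](1) P2=[4,0,5,0,7,0](3)
Move 7: P2 pit2 -> P1=[1,1,7,8,5,5](1) P2=[4,0,0,1,8,1](4)
Move 8: P2 pit4 -> P1=[2,2,8,9,6,6](1) P2=[4,0,0,1,0,2](5)

Answer: 1 5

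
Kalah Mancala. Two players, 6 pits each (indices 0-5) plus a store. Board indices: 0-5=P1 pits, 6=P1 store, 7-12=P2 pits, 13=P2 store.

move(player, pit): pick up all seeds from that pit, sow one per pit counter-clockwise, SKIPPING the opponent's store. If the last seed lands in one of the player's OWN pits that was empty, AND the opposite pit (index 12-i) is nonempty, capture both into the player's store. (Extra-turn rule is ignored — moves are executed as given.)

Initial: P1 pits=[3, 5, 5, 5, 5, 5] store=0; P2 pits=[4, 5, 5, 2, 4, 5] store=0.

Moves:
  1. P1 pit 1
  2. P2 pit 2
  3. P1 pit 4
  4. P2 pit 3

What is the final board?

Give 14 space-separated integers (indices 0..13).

Move 1: P1 pit1 -> P1=[3,0,6,6,6,6](1) P2=[4,5,5,2,4,5](0)
Move 2: P2 pit2 -> P1=[4,0,6,6,6,6](1) P2=[4,5,0,3,5,6](1)
Move 3: P1 pit4 -> P1=[4,0,6,6,0,7](2) P2=[5,6,1,4,5,6](1)
Move 4: P2 pit3 -> P1=[5,0,6,6,0,7](2) P2=[5,6,1,0,6,7](2)

Answer: 5 0 6 6 0 7 2 5 6 1 0 6 7 2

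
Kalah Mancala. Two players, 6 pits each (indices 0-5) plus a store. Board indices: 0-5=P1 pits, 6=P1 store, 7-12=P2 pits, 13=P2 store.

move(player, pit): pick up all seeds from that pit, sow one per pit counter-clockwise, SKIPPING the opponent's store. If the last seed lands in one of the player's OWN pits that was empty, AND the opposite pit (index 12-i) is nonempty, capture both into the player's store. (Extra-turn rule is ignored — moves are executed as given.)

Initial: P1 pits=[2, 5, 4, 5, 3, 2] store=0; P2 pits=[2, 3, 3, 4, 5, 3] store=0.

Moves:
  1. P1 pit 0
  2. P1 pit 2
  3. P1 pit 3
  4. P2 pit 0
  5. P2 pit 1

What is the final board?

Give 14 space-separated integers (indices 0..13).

Answer: 0 6 0 0 5 4 2 0 0 6 6 7 4 1

Derivation:
Move 1: P1 pit0 -> P1=[0,6,5,5,3,2](0) P2=[2,3,3,4,5,3](0)
Move 2: P1 pit2 -> P1=[0,6,0,6,4,3](1) P2=[3,3,3,4,5,3](0)
Move 3: P1 pit3 -> P1=[0,6,0,0,5,4](2) P2=[4,4,4,4,5,3](0)
Move 4: P2 pit0 -> P1=[0,6,0,0,5,4](2) P2=[0,5,5,5,6,3](0)
Move 5: P2 pit1 -> P1=[0,6,0,0,5,4](2) P2=[0,0,6,6,7,4](1)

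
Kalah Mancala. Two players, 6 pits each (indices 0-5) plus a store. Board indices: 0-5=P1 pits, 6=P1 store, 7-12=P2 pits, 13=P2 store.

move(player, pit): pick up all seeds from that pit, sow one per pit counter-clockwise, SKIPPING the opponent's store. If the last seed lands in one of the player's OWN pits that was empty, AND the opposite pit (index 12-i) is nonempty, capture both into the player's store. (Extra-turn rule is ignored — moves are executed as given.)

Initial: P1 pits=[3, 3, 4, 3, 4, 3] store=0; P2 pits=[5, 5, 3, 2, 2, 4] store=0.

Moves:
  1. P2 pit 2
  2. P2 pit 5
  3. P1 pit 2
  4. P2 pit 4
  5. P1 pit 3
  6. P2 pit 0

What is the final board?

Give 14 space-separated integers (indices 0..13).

Move 1: P2 pit2 -> P1=[3,3,4,3,4,3](0) P2=[5,5,0,3,3,5](0)
Move 2: P2 pit5 -> P1=[4,4,5,4,4,3](0) P2=[5,5,0,3,3,0](1)
Move 3: P1 pit2 -> P1=[4,4,0,5,5,4](1) P2=[6,5,0,3,3,0](1)
Move 4: P2 pit4 -> P1=[5,4,0,5,5,4](1) P2=[6,5,0,3,0,1](2)
Move 5: P1 pit3 -> P1=[5,4,0,0,6,5](2) P2=[7,6,0,3,0,1](2)
Move 6: P2 pit0 -> P1=[6,4,0,0,6,5](2) P2=[0,7,1,4,1,2](3)

Answer: 6 4 0 0 6 5 2 0 7 1 4 1 2 3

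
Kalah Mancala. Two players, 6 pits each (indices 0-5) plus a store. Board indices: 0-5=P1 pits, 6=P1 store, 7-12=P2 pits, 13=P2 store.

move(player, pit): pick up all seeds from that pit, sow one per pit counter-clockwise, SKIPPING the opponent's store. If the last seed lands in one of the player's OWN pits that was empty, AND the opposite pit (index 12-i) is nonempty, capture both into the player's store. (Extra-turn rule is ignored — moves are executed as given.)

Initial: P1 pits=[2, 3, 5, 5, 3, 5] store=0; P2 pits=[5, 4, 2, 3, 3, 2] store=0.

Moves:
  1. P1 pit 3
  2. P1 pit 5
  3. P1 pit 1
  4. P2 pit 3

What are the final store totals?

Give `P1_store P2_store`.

Answer: 2 1

Derivation:
Move 1: P1 pit3 -> P1=[2,3,5,0,4,6](1) P2=[6,5,2,3,3,2](0)
Move 2: P1 pit5 -> P1=[2,3,5,0,4,0](2) P2=[7,6,3,4,4,2](0)
Move 3: P1 pit1 -> P1=[2,0,6,1,5,0](2) P2=[7,6,3,4,4,2](0)
Move 4: P2 pit3 -> P1=[3,0,6,1,5,0](2) P2=[7,6,3,0,5,3](1)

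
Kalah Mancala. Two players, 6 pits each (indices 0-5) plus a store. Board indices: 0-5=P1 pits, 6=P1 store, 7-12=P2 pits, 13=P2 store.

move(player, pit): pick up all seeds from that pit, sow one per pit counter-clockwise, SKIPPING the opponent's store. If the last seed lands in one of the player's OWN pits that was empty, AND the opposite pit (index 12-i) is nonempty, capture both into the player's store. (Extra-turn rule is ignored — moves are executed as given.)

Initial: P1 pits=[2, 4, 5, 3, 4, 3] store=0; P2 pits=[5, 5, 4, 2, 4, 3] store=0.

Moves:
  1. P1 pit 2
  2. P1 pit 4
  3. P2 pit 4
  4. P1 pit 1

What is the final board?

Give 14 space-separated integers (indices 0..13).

Answer: 3 0 1 5 1 6 3 7 6 5 2 0 4 1

Derivation:
Move 1: P1 pit2 -> P1=[2,4,0,4,5,4](1) P2=[6,5,4,2,4,3](0)
Move 2: P1 pit4 -> P1=[2,4,0,4,0,5](2) P2=[7,6,5,2,4,3](0)
Move 3: P2 pit4 -> P1=[3,5,0,4,0,5](2) P2=[7,6,5,2,0,4](1)
Move 4: P1 pit1 -> P1=[3,0,1,5,1,6](3) P2=[7,6,5,2,0,4](1)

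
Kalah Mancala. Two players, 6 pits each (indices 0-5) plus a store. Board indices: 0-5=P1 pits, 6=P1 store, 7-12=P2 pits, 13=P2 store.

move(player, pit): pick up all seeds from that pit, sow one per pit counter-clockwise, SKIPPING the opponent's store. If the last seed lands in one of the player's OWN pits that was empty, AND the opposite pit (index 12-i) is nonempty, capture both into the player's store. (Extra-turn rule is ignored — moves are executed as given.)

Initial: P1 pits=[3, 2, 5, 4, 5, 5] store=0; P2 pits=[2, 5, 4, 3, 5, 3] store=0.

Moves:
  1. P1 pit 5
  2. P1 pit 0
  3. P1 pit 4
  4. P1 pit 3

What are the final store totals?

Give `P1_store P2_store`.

Answer: 3 0

Derivation:
Move 1: P1 pit5 -> P1=[3,2,5,4,5,0](1) P2=[3,6,5,4,5,3](0)
Move 2: P1 pit0 -> P1=[0,3,6,5,5,0](1) P2=[3,6,5,4,5,3](0)
Move 3: P1 pit4 -> P1=[0,3,6,5,0,1](2) P2=[4,7,6,4,5,3](0)
Move 4: P1 pit3 -> P1=[0,3,6,0,1,2](3) P2=[5,8,6,4,5,3](0)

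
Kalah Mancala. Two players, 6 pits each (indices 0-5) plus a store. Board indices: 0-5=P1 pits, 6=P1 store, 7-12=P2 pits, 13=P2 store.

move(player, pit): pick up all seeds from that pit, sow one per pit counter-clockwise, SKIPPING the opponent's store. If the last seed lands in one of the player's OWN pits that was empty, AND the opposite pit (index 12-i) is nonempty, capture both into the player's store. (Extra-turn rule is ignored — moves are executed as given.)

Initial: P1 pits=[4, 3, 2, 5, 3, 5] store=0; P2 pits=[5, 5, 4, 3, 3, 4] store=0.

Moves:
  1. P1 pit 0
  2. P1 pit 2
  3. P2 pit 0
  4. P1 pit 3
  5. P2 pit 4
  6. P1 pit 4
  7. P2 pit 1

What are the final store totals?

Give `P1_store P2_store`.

Answer: 2 2

Derivation:
Move 1: P1 pit0 -> P1=[0,4,3,6,4,5](0) P2=[5,5,4,3,3,4](0)
Move 2: P1 pit2 -> P1=[0,4,0,7,5,6](0) P2=[5,5,4,3,3,4](0)
Move 3: P2 pit0 -> P1=[0,4,0,7,5,6](0) P2=[0,6,5,4,4,5](0)
Move 4: P1 pit3 -> P1=[0,4,0,0,6,7](1) P2=[1,7,6,5,4,5](0)
Move 5: P2 pit4 -> P1=[1,5,0,0,6,7](1) P2=[1,7,6,5,0,6](1)
Move 6: P1 pit4 -> P1=[1,5,0,0,0,8](2) P2=[2,8,7,6,0,6](1)
Move 7: P2 pit1 -> P1=[2,6,1,0,0,8](2) P2=[2,0,8,7,1,7](2)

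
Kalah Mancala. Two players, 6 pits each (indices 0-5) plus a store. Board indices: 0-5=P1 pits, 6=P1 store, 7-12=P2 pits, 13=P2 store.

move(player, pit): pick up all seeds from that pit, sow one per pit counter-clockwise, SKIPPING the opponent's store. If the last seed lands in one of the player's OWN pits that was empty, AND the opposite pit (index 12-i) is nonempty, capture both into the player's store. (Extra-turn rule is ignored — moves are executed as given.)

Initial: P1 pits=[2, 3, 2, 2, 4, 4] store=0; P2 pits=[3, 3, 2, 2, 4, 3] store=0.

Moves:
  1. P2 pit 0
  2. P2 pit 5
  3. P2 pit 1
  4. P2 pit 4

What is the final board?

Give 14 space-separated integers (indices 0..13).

Answer: 1 5 3 2 4 4 0 0 0 4 4 0 1 6

Derivation:
Move 1: P2 pit0 -> P1=[2,3,2,2,4,4](0) P2=[0,4,3,3,4,3](0)
Move 2: P2 pit5 -> P1=[3,4,2,2,4,4](0) P2=[0,4,3,3,4,0](1)
Move 3: P2 pit1 -> P1=[0,4,2,2,4,4](0) P2=[0,0,4,4,5,0](5)
Move 4: P2 pit4 -> P1=[1,5,3,2,4,4](0) P2=[0,0,4,4,0,1](6)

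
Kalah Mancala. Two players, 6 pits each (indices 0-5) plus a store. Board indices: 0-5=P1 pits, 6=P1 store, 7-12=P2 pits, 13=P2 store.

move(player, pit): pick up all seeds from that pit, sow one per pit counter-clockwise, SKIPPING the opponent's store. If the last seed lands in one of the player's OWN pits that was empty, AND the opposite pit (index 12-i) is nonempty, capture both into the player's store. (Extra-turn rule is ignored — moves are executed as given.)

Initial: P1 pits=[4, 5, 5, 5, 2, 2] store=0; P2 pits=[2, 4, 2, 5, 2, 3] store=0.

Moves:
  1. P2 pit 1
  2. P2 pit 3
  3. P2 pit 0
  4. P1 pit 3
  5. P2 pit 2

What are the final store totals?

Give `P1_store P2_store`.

Answer: 1 2

Derivation:
Move 1: P2 pit1 -> P1=[4,5,5,5,2,2](0) P2=[2,0,3,6,3,4](0)
Move 2: P2 pit3 -> P1=[5,6,6,5,2,2](0) P2=[2,0,3,0,4,5](1)
Move 3: P2 pit0 -> P1=[5,6,6,5,2,2](0) P2=[0,1,4,0,4,5](1)
Move 4: P1 pit3 -> P1=[5,6,6,0,3,3](1) P2=[1,2,4,0,4,5](1)
Move 5: P2 pit2 -> P1=[5,6,6,0,3,3](1) P2=[1,2,0,1,5,6](2)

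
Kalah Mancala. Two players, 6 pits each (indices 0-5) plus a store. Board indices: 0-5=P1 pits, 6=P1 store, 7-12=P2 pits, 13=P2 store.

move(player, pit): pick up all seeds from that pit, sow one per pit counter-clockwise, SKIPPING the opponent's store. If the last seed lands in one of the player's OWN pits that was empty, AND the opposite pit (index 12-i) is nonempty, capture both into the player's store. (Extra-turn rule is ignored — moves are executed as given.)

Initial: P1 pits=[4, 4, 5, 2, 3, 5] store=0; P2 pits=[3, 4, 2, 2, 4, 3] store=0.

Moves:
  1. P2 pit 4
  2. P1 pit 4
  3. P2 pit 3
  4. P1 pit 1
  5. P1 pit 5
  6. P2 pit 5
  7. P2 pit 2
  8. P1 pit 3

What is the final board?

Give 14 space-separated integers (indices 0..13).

Answer: 0 1 7 0 3 1 4 6 5 0 2 3 0 9

Derivation:
Move 1: P2 pit4 -> P1=[5,5,5,2,3,5](0) P2=[3,4,2,2,0,4](1)
Move 2: P1 pit4 -> P1=[5,5,5,2,0,6](1) P2=[4,4,2,2,0,4](1)
Move 3: P2 pit3 -> P1=[5,5,5,2,0,6](1) P2=[4,4,2,0,1,5](1)
Move 4: P1 pit1 -> P1=[5,0,6,3,1,7](2) P2=[4,4,2,0,1,5](1)
Move 5: P1 pit5 -> P1=[5,0,6,3,1,0](3) P2=[5,5,3,1,2,6](1)
Move 6: P2 pit5 -> P1=[6,1,7,4,2,0](3) P2=[5,5,3,1,2,0](2)
Move 7: P2 pit2 -> P1=[0,1,7,4,2,0](3) P2=[5,5,0,2,3,0](9)
Move 8: P1 pit3 -> P1=[0,1,7,0,3,1](4) P2=[6,5,0,2,3,0](9)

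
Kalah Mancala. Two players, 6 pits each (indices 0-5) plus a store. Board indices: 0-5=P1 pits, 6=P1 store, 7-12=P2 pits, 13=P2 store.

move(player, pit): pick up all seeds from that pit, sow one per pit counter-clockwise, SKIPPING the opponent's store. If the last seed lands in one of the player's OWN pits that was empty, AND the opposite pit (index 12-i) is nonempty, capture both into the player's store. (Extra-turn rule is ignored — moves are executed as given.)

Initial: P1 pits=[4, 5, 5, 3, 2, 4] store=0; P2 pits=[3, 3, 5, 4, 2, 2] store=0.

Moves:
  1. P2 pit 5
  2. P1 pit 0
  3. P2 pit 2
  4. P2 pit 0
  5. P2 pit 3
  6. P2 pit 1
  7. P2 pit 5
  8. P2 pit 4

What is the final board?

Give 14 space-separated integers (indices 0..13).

Answer: 4 9 8 4 3 5 0 0 0 2 1 0 1 5

Derivation:
Move 1: P2 pit5 -> P1=[5,5,5,3,2,4](0) P2=[3,3,5,4,2,0](1)
Move 2: P1 pit0 -> P1=[0,6,6,4,3,5](0) P2=[3,3,5,4,2,0](1)
Move 3: P2 pit2 -> P1=[1,6,6,4,3,5](0) P2=[3,3,0,5,3,1](2)
Move 4: P2 pit0 -> P1=[1,6,6,4,3,5](0) P2=[0,4,1,6,3,1](2)
Move 5: P2 pit3 -> P1=[2,7,7,4,3,5](0) P2=[0,4,1,0,4,2](3)
Move 6: P2 pit1 -> P1=[2,7,7,4,3,5](0) P2=[0,0,2,1,5,3](3)
Move 7: P2 pit5 -> P1=[3,8,7,4,3,5](0) P2=[0,0,2,1,5,0](4)
Move 8: P2 pit4 -> P1=[4,9,8,4,3,5](0) P2=[0,0,2,1,0,1](5)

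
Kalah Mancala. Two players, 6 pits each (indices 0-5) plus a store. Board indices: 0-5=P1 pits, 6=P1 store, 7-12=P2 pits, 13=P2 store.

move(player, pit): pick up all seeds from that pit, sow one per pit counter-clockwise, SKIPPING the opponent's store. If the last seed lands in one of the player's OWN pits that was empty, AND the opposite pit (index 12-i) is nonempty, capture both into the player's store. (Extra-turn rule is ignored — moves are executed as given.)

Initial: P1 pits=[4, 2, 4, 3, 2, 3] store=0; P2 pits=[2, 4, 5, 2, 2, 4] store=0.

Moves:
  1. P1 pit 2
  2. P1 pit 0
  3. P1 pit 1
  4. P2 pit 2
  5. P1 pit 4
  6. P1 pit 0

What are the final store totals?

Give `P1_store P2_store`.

Answer: 6 1

Derivation:
Move 1: P1 pit2 -> P1=[4,2,0,4,3,4](1) P2=[2,4,5,2,2,4](0)
Move 2: P1 pit0 -> P1=[0,3,1,5,4,4](1) P2=[2,4,5,2,2,4](0)
Move 3: P1 pit1 -> P1=[0,0,2,6,5,4](1) P2=[2,4,5,2,2,4](0)
Move 4: P2 pit2 -> P1=[1,0,2,6,5,4](1) P2=[2,4,0,3,3,5](1)
Move 5: P1 pit4 -> P1=[1,0,2,6,0,5](2) P2=[3,5,1,3,3,5](1)
Move 6: P1 pit0 -> P1=[0,0,2,6,0,5](6) P2=[3,5,1,3,0,5](1)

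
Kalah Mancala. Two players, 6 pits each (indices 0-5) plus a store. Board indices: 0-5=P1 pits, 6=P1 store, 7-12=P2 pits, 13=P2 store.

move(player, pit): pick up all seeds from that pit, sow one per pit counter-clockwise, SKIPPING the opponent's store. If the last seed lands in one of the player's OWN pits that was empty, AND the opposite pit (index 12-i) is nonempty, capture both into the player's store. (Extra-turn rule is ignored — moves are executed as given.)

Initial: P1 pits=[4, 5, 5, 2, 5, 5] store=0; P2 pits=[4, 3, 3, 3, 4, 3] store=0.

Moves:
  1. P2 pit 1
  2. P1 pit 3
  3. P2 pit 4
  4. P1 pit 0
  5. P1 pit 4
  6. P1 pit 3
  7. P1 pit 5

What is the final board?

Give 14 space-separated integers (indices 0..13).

Move 1: P2 pit1 -> P1=[4,5,5,2,5,5](0) P2=[4,0,4,4,5,3](0)
Move 2: P1 pit3 -> P1=[4,5,5,0,6,6](0) P2=[4,0,4,4,5,3](0)
Move 3: P2 pit4 -> P1=[5,6,6,0,6,6](0) P2=[4,0,4,4,0,4](1)
Move 4: P1 pit0 -> P1=[0,7,7,1,7,7](0) P2=[4,0,4,4,0,4](1)
Move 5: P1 pit4 -> P1=[0,7,7,1,0,8](1) P2=[5,1,5,5,1,4](1)
Move 6: P1 pit3 -> P1=[0,7,7,0,0,8](3) P2=[5,0,5,5,1,4](1)
Move 7: P1 pit5 -> P1=[0,7,7,0,0,0](10) P2=[6,1,6,6,2,0](1)

Answer: 0 7 7 0 0 0 10 6 1 6 6 2 0 1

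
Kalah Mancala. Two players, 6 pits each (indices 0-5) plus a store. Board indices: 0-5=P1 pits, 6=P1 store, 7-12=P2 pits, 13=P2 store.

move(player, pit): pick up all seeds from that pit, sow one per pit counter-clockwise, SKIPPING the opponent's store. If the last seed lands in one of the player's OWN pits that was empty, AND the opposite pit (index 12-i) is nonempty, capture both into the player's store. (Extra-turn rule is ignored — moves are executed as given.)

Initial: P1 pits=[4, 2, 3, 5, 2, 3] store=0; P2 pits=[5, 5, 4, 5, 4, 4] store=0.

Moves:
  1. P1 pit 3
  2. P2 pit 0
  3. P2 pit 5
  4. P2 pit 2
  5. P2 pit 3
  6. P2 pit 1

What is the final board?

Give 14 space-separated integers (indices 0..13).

Move 1: P1 pit3 -> P1=[4,2,3,0,3,4](1) P2=[6,6,4,5,4,4](0)
Move 2: P2 pit0 -> P1=[4,2,3,0,3,4](1) P2=[0,7,5,6,5,5](1)
Move 3: P2 pit5 -> P1=[5,3,4,1,3,4](1) P2=[0,7,5,6,5,0](2)
Move 4: P2 pit2 -> P1=[6,3,4,1,3,4](1) P2=[0,7,0,7,6,1](3)
Move 5: P2 pit3 -> P1=[7,4,5,2,3,4](1) P2=[0,7,0,0,7,2](4)
Move 6: P2 pit1 -> P1=[8,5,5,2,3,4](1) P2=[0,0,1,1,8,3](5)

Answer: 8 5 5 2 3 4 1 0 0 1 1 8 3 5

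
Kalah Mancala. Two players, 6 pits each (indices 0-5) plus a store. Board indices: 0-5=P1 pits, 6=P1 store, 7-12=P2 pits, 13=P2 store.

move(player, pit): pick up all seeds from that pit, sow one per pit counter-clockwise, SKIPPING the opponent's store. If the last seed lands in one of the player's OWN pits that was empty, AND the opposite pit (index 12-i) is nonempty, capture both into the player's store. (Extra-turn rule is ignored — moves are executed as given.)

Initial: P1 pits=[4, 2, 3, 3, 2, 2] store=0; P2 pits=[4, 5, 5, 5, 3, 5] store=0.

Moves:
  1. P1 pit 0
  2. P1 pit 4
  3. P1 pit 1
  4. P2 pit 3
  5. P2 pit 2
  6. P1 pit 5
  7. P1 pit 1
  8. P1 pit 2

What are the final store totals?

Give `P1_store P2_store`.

Answer: 9 2

Derivation:
Move 1: P1 pit0 -> P1=[0,3,4,4,3,2](0) P2=[4,5,5,5,3,5](0)
Move 2: P1 pit4 -> P1=[0,3,4,4,0,3](1) P2=[5,5,5,5,3,5](0)
Move 3: P1 pit1 -> P1=[0,0,5,5,0,3](7) P2=[5,0,5,5,3,5](0)
Move 4: P2 pit3 -> P1=[1,1,5,5,0,3](7) P2=[5,0,5,0,4,6](1)
Move 5: P2 pit2 -> P1=[2,1,5,5,0,3](7) P2=[5,0,0,1,5,7](2)
Move 6: P1 pit5 -> P1=[2,1,5,5,0,0](8) P2=[6,1,0,1,5,7](2)
Move 7: P1 pit1 -> P1=[2,0,6,5,0,0](8) P2=[6,1,0,1,5,7](2)
Move 8: P1 pit2 -> P1=[2,0,0,6,1,1](9) P2=[7,2,0,1,5,7](2)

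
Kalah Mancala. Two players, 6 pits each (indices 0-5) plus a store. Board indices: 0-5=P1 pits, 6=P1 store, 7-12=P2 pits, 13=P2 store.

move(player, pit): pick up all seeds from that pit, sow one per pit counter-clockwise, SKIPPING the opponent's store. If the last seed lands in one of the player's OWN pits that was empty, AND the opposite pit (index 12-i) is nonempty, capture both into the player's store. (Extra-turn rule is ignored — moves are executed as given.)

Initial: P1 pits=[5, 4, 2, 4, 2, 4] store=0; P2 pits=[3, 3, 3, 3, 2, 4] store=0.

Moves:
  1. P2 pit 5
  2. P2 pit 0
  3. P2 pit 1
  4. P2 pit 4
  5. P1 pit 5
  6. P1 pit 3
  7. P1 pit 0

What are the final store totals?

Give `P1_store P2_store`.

Answer: 2 9

Derivation:
Move 1: P2 pit5 -> P1=[6,5,3,4,2,4](0) P2=[3,3,3,3,2,0](1)
Move 2: P2 pit0 -> P1=[6,5,3,4,2,4](0) P2=[0,4,4,4,2,0](1)
Move 3: P2 pit1 -> P1=[0,5,3,4,2,4](0) P2=[0,0,5,5,3,0](8)
Move 4: P2 pit4 -> P1=[1,5,3,4,2,4](0) P2=[0,0,5,5,0,1](9)
Move 5: P1 pit5 -> P1=[1,5,3,4,2,0](1) P2=[1,1,6,5,0,1](9)
Move 6: P1 pit3 -> P1=[1,5,3,0,3,1](2) P2=[2,1,6,5,0,1](9)
Move 7: P1 pit0 -> P1=[0,6,3,0,3,1](2) P2=[2,1,6,5,0,1](9)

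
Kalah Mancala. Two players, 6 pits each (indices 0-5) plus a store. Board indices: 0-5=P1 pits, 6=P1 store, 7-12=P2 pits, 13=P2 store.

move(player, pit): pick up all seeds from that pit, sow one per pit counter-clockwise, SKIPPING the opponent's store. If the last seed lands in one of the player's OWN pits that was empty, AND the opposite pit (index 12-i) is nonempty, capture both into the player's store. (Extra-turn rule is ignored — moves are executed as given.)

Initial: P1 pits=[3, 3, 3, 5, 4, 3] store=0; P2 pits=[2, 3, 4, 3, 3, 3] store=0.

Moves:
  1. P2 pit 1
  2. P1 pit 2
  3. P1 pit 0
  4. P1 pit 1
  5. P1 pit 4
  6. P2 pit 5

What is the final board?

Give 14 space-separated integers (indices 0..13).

Answer: 1 1 2 8 0 6 1 3 1 6 5 4 0 1

Derivation:
Move 1: P2 pit1 -> P1=[3,3,3,5,4,3](0) P2=[2,0,5,4,4,3](0)
Move 2: P1 pit2 -> P1=[3,3,0,6,5,4](0) P2=[2,0,5,4,4,3](0)
Move 3: P1 pit0 -> P1=[0,4,1,7,5,4](0) P2=[2,0,5,4,4,3](0)
Move 4: P1 pit1 -> P1=[0,0,2,8,6,5](0) P2=[2,0,5,4,4,3](0)
Move 5: P1 pit4 -> P1=[0,0,2,8,0,6](1) P2=[3,1,6,5,4,3](0)
Move 6: P2 pit5 -> P1=[1,1,2,8,0,6](1) P2=[3,1,6,5,4,0](1)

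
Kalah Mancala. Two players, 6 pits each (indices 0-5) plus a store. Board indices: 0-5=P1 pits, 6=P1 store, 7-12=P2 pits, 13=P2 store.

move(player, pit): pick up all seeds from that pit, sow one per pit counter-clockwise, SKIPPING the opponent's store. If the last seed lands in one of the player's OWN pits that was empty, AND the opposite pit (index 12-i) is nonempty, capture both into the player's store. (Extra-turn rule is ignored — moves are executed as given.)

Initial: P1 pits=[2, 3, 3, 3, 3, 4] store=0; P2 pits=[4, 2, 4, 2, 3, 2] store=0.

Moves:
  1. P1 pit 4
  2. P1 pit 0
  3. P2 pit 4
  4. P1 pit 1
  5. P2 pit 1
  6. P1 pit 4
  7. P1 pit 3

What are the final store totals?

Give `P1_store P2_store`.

Answer: 2 1

Derivation:
Move 1: P1 pit4 -> P1=[2,3,3,3,0,5](1) P2=[5,2,4,2,3,2](0)
Move 2: P1 pit0 -> P1=[0,4,4,3,0,5](1) P2=[5,2,4,2,3,2](0)
Move 3: P2 pit4 -> P1=[1,4,4,3,0,5](1) P2=[5,2,4,2,0,3](1)
Move 4: P1 pit1 -> P1=[1,0,5,4,1,6](1) P2=[5,2,4,2,0,3](1)
Move 5: P2 pit1 -> P1=[1,0,5,4,1,6](1) P2=[5,0,5,3,0,3](1)
Move 6: P1 pit4 -> P1=[1,0,5,4,0,7](1) P2=[5,0,5,3,0,3](1)
Move 7: P1 pit3 -> P1=[1,0,5,0,1,8](2) P2=[6,0,5,3,0,3](1)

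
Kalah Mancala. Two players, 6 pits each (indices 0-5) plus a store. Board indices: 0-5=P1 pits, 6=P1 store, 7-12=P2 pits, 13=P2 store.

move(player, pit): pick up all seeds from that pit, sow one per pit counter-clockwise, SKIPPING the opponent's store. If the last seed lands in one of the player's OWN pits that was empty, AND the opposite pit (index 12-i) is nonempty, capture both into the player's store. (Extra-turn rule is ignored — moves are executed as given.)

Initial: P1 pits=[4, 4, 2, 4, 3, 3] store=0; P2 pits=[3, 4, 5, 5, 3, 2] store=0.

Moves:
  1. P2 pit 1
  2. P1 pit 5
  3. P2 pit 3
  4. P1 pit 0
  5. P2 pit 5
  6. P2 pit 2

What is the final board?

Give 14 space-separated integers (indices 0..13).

Answer: 2 8 5 5 4 0 6 0 1 0 1 6 1 3

Derivation:
Move 1: P2 pit1 -> P1=[4,4,2,4,3,3](0) P2=[3,0,6,6,4,3](0)
Move 2: P1 pit5 -> P1=[4,4,2,4,3,0](1) P2=[4,1,6,6,4,3](0)
Move 3: P2 pit3 -> P1=[5,5,3,4,3,0](1) P2=[4,1,6,0,5,4](1)
Move 4: P1 pit0 -> P1=[0,6,4,5,4,0](6) P2=[0,1,6,0,5,4](1)
Move 5: P2 pit5 -> P1=[1,7,5,5,4,0](6) P2=[0,1,6,0,5,0](2)
Move 6: P2 pit2 -> P1=[2,8,5,5,4,0](6) P2=[0,1,0,1,6,1](3)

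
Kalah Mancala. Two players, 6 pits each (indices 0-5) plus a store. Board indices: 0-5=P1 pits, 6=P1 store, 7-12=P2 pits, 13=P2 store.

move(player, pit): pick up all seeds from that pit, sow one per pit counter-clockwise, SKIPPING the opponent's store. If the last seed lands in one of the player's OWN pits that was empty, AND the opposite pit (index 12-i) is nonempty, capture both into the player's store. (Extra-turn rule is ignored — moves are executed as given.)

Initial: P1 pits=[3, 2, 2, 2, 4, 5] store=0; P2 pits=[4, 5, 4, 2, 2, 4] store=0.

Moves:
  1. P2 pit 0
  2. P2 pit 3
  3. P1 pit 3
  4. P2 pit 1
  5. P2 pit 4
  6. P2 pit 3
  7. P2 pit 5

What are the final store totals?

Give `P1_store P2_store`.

Move 1: P2 pit0 -> P1=[3,2,2,2,4,5](0) P2=[0,6,5,3,3,4](0)
Move 2: P2 pit3 -> P1=[3,2,2,2,4,5](0) P2=[0,6,5,0,4,5](1)
Move 3: P1 pit3 -> P1=[3,2,2,0,5,6](0) P2=[0,6,5,0,4,5](1)
Move 4: P2 pit1 -> P1=[4,2,2,0,5,6](0) P2=[0,0,6,1,5,6](2)
Move 5: P2 pit4 -> P1=[5,3,3,0,5,6](0) P2=[0,0,6,1,0,7](3)
Move 6: P2 pit3 -> P1=[5,0,3,0,5,6](0) P2=[0,0,6,0,0,7](7)
Move 7: P2 pit5 -> P1=[6,1,4,1,6,7](0) P2=[0,0,6,0,0,0](8)

Answer: 0 8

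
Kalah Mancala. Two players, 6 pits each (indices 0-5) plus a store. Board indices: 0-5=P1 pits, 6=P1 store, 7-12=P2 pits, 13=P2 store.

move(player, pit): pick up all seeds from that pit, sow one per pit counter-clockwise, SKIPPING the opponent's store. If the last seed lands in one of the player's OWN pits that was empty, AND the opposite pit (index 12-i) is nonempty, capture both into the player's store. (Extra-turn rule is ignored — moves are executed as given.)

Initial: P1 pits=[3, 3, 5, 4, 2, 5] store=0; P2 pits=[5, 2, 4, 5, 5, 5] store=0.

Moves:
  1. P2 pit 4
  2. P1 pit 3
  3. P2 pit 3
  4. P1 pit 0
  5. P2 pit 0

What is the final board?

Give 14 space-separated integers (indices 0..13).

Move 1: P2 pit4 -> P1=[4,4,6,4,2,5](0) P2=[5,2,4,5,0,6](1)
Move 2: P1 pit3 -> P1=[4,4,6,0,3,6](1) P2=[6,2,4,5,0,6](1)
Move 3: P2 pit3 -> P1=[5,5,6,0,3,6](1) P2=[6,2,4,0,1,7](2)
Move 4: P1 pit0 -> P1=[0,6,7,1,4,7](1) P2=[6,2,4,0,1,7](2)
Move 5: P2 pit0 -> P1=[0,6,7,1,4,7](1) P2=[0,3,5,1,2,8](3)

Answer: 0 6 7 1 4 7 1 0 3 5 1 2 8 3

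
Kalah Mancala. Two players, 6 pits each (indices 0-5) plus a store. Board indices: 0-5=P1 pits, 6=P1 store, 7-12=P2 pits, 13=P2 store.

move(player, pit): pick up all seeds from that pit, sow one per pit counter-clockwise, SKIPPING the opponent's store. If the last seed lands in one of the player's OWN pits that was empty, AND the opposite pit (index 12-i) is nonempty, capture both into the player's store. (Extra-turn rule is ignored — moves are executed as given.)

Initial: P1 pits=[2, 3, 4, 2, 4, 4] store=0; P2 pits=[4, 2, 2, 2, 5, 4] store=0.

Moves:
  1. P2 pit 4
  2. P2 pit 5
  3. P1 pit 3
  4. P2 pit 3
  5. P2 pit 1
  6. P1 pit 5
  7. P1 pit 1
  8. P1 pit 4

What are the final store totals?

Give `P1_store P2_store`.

Answer: 4 14

Derivation:
Move 1: P2 pit4 -> P1=[3,4,5,2,4,4](0) P2=[4,2,2,2,0,5](1)
Move 2: P2 pit5 -> P1=[4,5,6,3,4,4](0) P2=[4,2,2,2,0,0](2)
Move 3: P1 pit3 -> P1=[4,5,6,0,5,5](1) P2=[4,2,2,2,0,0](2)
Move 4: P2 pit3 -> P1=[0,5,6,0,5,5](1) P2=[4,2,2,0,1,0](7)
Move 5: P2 pit1 -> P1=[0,5,0,0,5,5](1) P2=[4,0,3,0,1,0](14)
Move 6: P1 pit5 -> P1=[0,5,0,0,5,0](2) P2=[5,1,4,1,1,0](14)
Move 7: P1 pit1 -> P1=[0,0,1,1,6,1](3) P2=[5,1,4,1,1,0](14)
Move 8: P1 pit4 -> P1=[0,0,1,1,0,2](4) P2=[6,2,5,2,1,0](14)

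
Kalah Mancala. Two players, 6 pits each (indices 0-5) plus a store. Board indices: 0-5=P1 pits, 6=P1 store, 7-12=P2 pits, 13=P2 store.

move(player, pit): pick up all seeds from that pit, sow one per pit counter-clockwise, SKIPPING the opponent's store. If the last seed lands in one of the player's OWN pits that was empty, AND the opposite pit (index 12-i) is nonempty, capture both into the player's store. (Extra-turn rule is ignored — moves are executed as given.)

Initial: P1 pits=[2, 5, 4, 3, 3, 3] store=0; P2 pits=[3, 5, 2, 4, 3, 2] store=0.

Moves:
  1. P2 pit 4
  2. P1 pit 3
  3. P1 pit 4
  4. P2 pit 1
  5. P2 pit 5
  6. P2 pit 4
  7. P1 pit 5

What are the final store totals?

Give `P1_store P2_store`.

Answer: 3 9

Derivation:
Move 1: P2 pit4 -> P1=[3,5,4,3,3,3](0) P2=[3,5,2,4,0,3](1)
Move 2: P1 pit3 -> P1=[3,5,4,0,4,4](1) P2=[3,5,2,4,0,3](1)
Move 3: P1 pit4 -> P1=[3,5,4,0,0,5](2) P2=[4,6,2,4,0,3](1)
Move 4: P2 pit1 -> P1=[4,5,4,0,0,5](2) P2=[4,0,3,5,1,4](2)
Move 5: P2 pit5 -> P1=[5,6,5,0,0,5](2) P2=[4,0,3,5,1,0](3)
Move 6: P2 pit4 -> P1=[0,6,5,0,0,5](2) P2=[4,0,3,5,0,0](9)
Move 7: P1 pit5 -> P1=[0,6,5,0,0,0](3) P2=[5,1,4,6,0,0](9)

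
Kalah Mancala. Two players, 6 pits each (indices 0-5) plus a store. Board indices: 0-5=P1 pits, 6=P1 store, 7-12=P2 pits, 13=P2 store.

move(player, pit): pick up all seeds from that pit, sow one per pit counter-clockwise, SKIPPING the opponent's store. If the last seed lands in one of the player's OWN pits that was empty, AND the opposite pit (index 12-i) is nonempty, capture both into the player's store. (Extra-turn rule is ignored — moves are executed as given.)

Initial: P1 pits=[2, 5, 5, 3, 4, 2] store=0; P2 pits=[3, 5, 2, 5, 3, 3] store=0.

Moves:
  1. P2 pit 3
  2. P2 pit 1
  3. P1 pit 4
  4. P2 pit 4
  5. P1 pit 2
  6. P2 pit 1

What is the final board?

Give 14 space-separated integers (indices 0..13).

Answer: 4 7 0 4 1 4 2 5 0 4 2 0 6 3

Derivation:
Move 1: P2 pit3 -> P1=[3,6,5,3,4,2](0) P2=[3,5,2,0,4,4](1)
Move 2: P2 pit1 -> P1=[3,6,5,3,4,2](0) P2=[3,0,3,1,5,5](2)
Move 3: P1 pit4 -> P1=[3,6,5,3,0,3](1) P2=[4,1,3,1,5,5](2)
Move 4: P2 pit4 -> P1=[4,7,6,3,0,3](1) P2=[4,1,3,1,0,6](3)
Move 5: P1 pit2 -> P1=[4,7,0,4,1,4](2) P2=[5,2,3,1,0,6](3)
Move 6: P2 pit1 -> P1=[4,7,0,4,1,4](2) P2=[5,0,4,2,0,6](3)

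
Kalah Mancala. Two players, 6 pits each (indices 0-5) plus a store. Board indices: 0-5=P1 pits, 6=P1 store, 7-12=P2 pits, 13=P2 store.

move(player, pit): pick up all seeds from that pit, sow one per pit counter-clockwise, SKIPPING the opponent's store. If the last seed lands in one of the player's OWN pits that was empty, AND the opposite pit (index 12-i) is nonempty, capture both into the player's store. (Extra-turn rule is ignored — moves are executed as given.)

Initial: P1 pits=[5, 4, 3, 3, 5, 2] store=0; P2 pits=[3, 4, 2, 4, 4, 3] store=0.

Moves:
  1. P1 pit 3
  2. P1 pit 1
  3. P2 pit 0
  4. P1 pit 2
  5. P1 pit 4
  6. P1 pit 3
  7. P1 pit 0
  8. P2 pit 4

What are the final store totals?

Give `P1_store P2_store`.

Answer: 3 1

Derivation:
Move 1: P1 pit3 -> P1=[5,4,3,0,6,3](1) P2=[3,4,2,4,4,3](0)
Move 2: P1 pit1 -> P1=[5,0,4,1,7,4](1) P2=[3,4,2,4,4,3](0)
Move 3: P2 pit0 -> P1=[5,0,4,1,7,4](1) P2=[0,5,3,5,4,3](0)
Move 4: P1 pit2 -> P1=[5,0,0,2,8,5](2) P2=[0,5,3,5,4,3](0)
Move 5: P1 pit4 -> P1=[5,0,0,2,0,6](3) P2=[1,6,4,6,5,4](0)
Move 6: P1 pit3 -> P1=[5,0,0,0,1,7](3) P2=[1,6,4,6,5,4](0)
Move 7: P1 pit0 -> P1=[0,1,1,1,2,8](3) P2=[1,6,4,6,5,4](0)
Move 8: P2 pit4 -> P1=[1,2,2,1,2,8](3) P2=[1,6,4,6,0,5](1)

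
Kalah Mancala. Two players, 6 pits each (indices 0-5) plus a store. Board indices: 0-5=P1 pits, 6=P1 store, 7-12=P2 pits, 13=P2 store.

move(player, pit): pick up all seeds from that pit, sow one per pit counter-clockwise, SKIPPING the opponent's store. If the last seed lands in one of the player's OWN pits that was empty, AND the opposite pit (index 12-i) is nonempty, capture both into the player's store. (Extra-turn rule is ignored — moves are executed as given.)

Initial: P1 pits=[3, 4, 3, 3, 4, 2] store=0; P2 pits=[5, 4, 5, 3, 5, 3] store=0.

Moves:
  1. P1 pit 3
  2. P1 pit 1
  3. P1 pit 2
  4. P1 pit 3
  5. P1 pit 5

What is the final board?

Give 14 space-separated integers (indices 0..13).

Move 1: P1 pit3 -> P1=[3,4,3,0,5,3](1) P2=[5,4,5,3,5,3](0)
Move 2: P1 pit1 -> P1=[3,0,4,1,6,4](1) P2=[5,4,5,3,5,3](0)
Move 3: P1 pit2 -> P1=[3,0,0,2,7,5](2) P2=[5,4,5,3,5,3](0)
Move 4: P1 pit3 -> P1=[3,0,0,0,8,6](2) P2=[5,4,5,3,5,3](0)
Move 5: P1 pit5 -> P1=[3,0,0,0,8,0](3) P2=[6,5,6,4,6,3](0)

Answer: 3 0 0 0 8 0 3 6 5 6 4 6 3 0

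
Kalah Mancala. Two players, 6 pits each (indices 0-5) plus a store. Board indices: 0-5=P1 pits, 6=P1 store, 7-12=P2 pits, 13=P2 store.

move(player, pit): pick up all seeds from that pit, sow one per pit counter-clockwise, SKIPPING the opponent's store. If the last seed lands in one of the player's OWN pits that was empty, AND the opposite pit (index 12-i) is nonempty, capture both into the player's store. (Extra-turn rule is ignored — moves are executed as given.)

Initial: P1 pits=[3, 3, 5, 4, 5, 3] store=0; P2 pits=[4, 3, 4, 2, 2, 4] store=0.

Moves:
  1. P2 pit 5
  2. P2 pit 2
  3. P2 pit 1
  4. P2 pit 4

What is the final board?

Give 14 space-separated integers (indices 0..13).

Move 1: P2 pit5 -> P1=[4,4,6,4,5,3](0) P2=[4,3,4,2,2,0](1)
Move 2: P2 pit2 -> P1=[4,4,6,4,5,3](0) P2=[4,3,0,3,3,1](2)
Move 3: P2 pit1 -> P1=[4,4,6,4,5,3](0) P2=[4,0,1,4,4,1](2)
Move 4: P2 pit4 -> P1=[5,5,6,4,5,3](0) P2=[4,0,1,4,0,2](3)

Answer: 5 5 6 4 5 3 0 4 0 1 4 0 2 3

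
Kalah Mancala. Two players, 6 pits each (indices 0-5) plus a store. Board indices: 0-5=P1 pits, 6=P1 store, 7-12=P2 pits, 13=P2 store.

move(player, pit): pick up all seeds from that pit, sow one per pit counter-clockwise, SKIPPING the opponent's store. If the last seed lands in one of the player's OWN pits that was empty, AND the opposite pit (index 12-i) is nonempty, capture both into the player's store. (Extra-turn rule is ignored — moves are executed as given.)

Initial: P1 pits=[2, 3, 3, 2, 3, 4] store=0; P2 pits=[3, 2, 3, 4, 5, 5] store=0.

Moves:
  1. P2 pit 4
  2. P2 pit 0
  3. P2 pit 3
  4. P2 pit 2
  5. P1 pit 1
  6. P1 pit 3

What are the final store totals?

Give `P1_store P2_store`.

Answer: 2 3

Derivation:
Move 1: P2 pit4 -> P1=[3,4,4,2,3,4](0) P2=[3,2,3,4,0,6](1)
Move 2: P2 pit0 -> P1=[3,4,4,2,3,4](0) P2=[0,3,4,5,0,6](1)
Move 3: P2 pit3 -> P1=[4,5,4,2,3,4](0) P2=[0,3,4,0,1,7](2)
Move 4: P2 pit2 -> P1=[4,5,4,2,3,4](0) P2=[0,3,0,1,2,8](3)
Move 5: P1 pit1 -> P1=[4,0,5,3,4,5](1) P2=[0,3,0,1,2,8](3)
Move 6: P1 pit3 -> P1=[4,0,5,0,5,6](2) P2=[0,3,0,1,2,8](3)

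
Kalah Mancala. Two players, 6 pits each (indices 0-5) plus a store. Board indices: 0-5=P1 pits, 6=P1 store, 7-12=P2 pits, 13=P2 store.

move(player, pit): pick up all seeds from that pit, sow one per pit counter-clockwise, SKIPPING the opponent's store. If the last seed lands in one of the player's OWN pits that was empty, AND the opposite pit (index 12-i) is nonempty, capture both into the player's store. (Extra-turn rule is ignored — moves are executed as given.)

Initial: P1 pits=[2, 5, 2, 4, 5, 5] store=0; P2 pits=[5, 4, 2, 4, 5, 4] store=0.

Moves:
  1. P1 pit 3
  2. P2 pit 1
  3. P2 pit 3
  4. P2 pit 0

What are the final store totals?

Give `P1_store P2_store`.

Move 1: P1 pit3 -> P1=[2,5,2,0,6,6](1) P2=[6,4,2,4,5,4](0)
Move 2: P2 pit1 -> P1=[2,5,2,0,6,6](1) P2=[6,0,3,5,6,5](0)
Move 3: P2 pit3 -> P1=[3,6,2,0,6,6](1) P2=[6,0,3,0,7,6](1)
Move 4: P2 pit0 -> P1=[3,6,2,0,6,6](1) P2=[0,1,4,1,8,7](2)

Answer: 1 2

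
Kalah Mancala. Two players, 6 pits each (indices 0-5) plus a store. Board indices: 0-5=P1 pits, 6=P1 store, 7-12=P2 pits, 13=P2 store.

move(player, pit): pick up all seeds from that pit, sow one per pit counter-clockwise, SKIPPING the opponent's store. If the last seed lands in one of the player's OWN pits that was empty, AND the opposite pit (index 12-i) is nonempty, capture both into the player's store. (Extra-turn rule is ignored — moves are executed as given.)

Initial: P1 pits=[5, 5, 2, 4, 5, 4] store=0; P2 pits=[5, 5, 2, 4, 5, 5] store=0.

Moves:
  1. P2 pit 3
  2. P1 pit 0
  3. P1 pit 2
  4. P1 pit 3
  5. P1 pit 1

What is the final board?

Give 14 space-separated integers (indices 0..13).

Move 1: P2 pit3 -> P1=[6,5,2,4,5,4](0) P2=[5,5,2,0,6,6](1)
Move 2: P1 pit0 -> P1=[0,6,3,5,6,5](1) P2=[5,5,2,0,6,6](1)
Move 3: P1 pit2 -> P1=[0,6,0,6,7,6](1) P2=[5,5,2,0,6,6](1)
Move 4: P1 pit3 -> P1=[0,6,0,0,8,7](2) P2=[6,6,3,0,6,6](1)
Move 5: P1 pit1 -> P1=[0,0,1,1,9,8](3) P2=[7,6,3,0,6,6](1)

Answer: 0 0 1 1 9 8 3 7 6 3 0 6 6 1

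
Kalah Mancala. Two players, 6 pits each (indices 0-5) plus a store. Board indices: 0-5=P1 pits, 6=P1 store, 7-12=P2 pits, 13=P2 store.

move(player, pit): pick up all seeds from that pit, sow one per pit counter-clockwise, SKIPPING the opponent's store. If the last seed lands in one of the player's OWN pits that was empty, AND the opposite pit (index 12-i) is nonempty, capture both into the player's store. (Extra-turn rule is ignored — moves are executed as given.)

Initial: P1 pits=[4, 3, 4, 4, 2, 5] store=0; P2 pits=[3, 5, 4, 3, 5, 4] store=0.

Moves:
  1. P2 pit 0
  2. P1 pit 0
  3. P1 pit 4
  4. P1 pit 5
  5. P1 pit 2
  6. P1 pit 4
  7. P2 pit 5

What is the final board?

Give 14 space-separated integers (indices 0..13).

Move 1: P2 pit0 -> P1=[4,3,4,4,2,5](0) P2=[0,6,5,4,5,4](0)
Move 2: P1 pit0 -> P1=[0,4,5,5,3,5](0) P2=[0,6,5,4,5,4](0)
Move 3: P1 pit4 -> P1=[0,4,5,5,0,6](1) P2=[1,6,5,4,5,4](0)
Move 4: P1 pit5 -> P1=[0,4,5,5,0,0](2) P2=[2,7,6,5,6,4](0)
Move 5: P1 pit2 -> P1=[0,4,0,6,1,1](3) P2=[3,7,6,5,6,4](0)
Move 6: P1 pit4 -> P1=[0,4,0,6,0,2](3) P2=[3,7,6,5,6,4](0)
Move 7: P2 pit5 -> P1=[1,5,1,6,0,2](3) P2=[3,7,6,5,6,0](1)

Answer: 1 5 1 6 0 2 3 3 7 6 5 6 0 1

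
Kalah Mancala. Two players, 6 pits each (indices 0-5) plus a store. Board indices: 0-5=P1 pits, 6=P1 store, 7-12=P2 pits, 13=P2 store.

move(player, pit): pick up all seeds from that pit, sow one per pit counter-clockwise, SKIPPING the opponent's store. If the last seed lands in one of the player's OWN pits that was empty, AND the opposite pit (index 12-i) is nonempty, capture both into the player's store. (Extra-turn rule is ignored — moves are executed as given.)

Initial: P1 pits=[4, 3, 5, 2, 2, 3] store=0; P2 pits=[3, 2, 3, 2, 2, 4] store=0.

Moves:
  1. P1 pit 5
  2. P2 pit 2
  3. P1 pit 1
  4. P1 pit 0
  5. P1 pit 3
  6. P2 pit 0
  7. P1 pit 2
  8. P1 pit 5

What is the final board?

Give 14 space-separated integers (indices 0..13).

Answer: 0 1 0 1 6 0 4 2 5 2 4 4 6 0

Derivation:
Move 1: P1 pit5 -> P1=[4,3,5,2,2,0](1) P2=[4,3,3,2,2,4](0)
Move 2: P2 pit2 -> P1=[4,3,5,2,2,0](1) P2=[4,3,0,3,3,5](0)
Move 3: P1 pit1 -> P1=[4,0,6,3,3,0](1) P2=[4,3,0,3,3,5](0)
Move 4: P1 pit0 -> P1=[0,1,7,4,4,0](1) P2=[4,3,0,3,3,5](0)
Move 5: P1 pit3 -> P1=[0,1,7,0,5,1](2) P2=[5,3,0,3,3,5](0)
Move 6: P2 pit0 -> P1=[0,1,7,0,5,1](2) P2=[0,4,1,4,4,6](0)
Move 7: P1 pit2 -> P1=[0,1,0,1,6,2](3) P2=[1,5,2,4,4,6](0)
Move 8: P1 pit5 -> P1=[0,1,0,1,6,0](4) P2=[2,5,2,4,4,6](0)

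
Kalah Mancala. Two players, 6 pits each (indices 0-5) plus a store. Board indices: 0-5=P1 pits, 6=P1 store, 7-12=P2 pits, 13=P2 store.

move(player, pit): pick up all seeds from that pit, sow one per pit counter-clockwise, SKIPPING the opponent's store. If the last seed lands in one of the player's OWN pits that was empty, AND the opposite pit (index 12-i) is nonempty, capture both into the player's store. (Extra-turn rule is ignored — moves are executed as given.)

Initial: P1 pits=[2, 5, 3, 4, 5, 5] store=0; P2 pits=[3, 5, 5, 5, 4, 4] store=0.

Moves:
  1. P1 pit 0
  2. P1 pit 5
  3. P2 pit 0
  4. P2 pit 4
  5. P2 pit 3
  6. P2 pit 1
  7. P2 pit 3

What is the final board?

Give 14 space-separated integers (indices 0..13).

Answer: 3 9 6 5 5 0 1 0 0 8 0 3 7 3

Derivation:
Move 1: P1 pit0 -> P1=[0,6,4,4,5,5](0) P2=[3,5,5,5,4,4](0)
Move 2: P1 pit5 -> P1=[0,6,4,4,5,0](1) P2=[4,6,6,6,4,4](0)
Move 3: P2 pit0 -> P1=[0,6,4,4,5,0](1) P2=[0,7,7,7,5,4](0)
Move 4: P2 pit4 -> P1=[1,7,5,4,5,0](1) P2=[0,7,7,7,0,5](1)
Move 5: P2 pit3 -> P1=[2,8,6,5,5,0](1) P2=[0,7,7,0,1,6](2)
Move 6: P2 pit1 -> P1=[3,9,6,5,5,0](1) P2=[0,0,8,1,2,7](3)
Move 7: P2 pit3 -> P1=[3,9,6,5,5,0](1) P2=[0,0,8,0,3,7](3)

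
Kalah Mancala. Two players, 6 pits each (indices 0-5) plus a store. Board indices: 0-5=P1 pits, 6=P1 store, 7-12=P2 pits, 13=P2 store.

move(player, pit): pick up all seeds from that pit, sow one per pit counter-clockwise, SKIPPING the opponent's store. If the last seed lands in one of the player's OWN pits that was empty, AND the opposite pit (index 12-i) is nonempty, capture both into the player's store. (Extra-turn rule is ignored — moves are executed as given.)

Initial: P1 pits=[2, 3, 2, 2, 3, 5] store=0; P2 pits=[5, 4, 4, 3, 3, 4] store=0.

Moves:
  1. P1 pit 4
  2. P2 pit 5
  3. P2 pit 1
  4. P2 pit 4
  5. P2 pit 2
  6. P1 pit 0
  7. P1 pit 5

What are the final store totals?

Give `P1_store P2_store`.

Move 1: P1 pit4 -> P1=[2,3,2,2,0,6](1) P2=[6,4,4,3,3,4](0)
Move 2: P2 pit5 -> P1=[3,4,3,2,0,6](1) P2=[6,4,4,3,3,0](1)
Move 3: P2 pit1 -> P1=[0,4,3,2,0,6](1) P2=[6,0,5,4,4,0](5)
Move 4: P2 pit4 -> P1=[1,5,3,2,0,6](1) P2=[6,0,5,4,0,1](6)
Move 5: P2 pit2 -> P1=[2,5,3,2,0,6](1) P2=[6,0,0,5,1,2](7)
Move 6: P1 pit0 -> P1=[0,6,4,2,0,6](1) P2=[6,0,0,5,1,2](7)
Move 7: P1 pit5 -> P1=[0,6,4,2,0,0](2) P2=[7,1,1,6,2,2](7)

Answer: 2 7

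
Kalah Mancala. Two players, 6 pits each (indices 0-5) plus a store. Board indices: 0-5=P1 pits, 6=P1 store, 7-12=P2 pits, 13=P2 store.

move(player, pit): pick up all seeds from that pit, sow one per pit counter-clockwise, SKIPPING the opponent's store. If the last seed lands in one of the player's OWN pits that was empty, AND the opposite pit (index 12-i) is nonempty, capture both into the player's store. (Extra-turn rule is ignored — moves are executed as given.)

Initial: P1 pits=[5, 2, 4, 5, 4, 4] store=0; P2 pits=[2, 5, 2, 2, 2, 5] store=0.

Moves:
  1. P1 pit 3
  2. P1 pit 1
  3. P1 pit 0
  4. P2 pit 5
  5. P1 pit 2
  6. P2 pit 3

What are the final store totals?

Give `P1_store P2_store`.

Answer: 5 3

Derivation:
Move 1: P1 pit3 -> P1=[5,2,4,0,5,5](1) P2=[3,6,2,2,2,5](0)
Move 2: P1 pit1 -> P1=[5,0,5,0,5,5](4) P2=[3,6,0,2,2,5](0)
Move 3: P1 pit0 -> P1=[0,1,6,1,6,6](4) P2=[3,6,0,2,2,5](0)
Move 4: P2 pit5 -> P1=[1,2,7,2,6,6](4) P2=[3,6,0,2,2,0](1)
Move 5: P1 pit2 -> P1=[1,2,0,3,7,7](5) P2=[4,7,1,2,2,0](1)
Move 6: P2 pit3 -> P1=[0,2,0,3,7,7](5) P2=[4,7,1,0,3,0](3)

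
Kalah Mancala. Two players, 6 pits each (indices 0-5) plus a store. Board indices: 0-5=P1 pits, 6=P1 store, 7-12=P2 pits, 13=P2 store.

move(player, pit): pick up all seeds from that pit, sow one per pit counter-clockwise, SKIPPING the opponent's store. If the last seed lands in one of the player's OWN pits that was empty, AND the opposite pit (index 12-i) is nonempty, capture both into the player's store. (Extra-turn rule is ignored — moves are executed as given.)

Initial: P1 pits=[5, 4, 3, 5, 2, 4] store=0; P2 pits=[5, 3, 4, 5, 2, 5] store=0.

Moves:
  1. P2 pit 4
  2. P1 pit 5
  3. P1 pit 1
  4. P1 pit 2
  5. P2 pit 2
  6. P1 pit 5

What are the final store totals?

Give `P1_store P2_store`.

Move 1: P2 pit4 -> P1=[5,4,3,5,2,4](0) P2=[5,3,4,5,0,6](1)
Move 2: P1 pit5 -> P1=[5,4,3,5,2,0](1) P2=[6,4,5,5,0,6](1)
Move 3: P1 pit1 -> P1=[5,0,4,6,3,0](8) P2=[0,4,5,5,0,6](1)
Move 4: P1 pit2 -> P1=[5,0,0,7,4,1](9) P2=[0,4,5,5,0,6](1)
Move 5: P2 pit2 -> P1=[6,0,0,7,4,1](9) P2=[0,4,0,6,1,7](2)
Move 6: P1 pit5 -> P1=[6,0,0,7,4,0](10) P2=[0,4,0,6,1,7](2)

Answer: 10 2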